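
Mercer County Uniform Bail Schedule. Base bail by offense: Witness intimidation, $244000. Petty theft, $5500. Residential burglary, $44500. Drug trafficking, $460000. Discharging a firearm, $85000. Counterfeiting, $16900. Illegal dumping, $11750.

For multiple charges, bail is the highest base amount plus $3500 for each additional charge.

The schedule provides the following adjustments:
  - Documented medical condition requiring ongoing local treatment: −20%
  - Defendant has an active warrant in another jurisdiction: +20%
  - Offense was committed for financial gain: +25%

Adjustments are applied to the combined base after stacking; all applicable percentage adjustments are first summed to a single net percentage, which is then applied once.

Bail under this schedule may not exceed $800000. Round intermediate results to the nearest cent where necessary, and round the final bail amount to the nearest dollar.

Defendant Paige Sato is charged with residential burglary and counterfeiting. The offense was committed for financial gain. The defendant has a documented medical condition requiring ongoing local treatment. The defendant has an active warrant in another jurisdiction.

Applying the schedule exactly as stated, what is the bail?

Base amounts from the schedule: residential burglary $44500; counterfeiting $16900.
Stacking rule: highest base plus $3500 per additional charge. Highest is residential burglary at $44500; 1 additional charge → +$3500. Combined base = $48000.
Net percentage adjustment: −20% +20% +25% = +25%. $48000 × 1.25 = $60000.
$60000 is within the $800000 maximum.

$60000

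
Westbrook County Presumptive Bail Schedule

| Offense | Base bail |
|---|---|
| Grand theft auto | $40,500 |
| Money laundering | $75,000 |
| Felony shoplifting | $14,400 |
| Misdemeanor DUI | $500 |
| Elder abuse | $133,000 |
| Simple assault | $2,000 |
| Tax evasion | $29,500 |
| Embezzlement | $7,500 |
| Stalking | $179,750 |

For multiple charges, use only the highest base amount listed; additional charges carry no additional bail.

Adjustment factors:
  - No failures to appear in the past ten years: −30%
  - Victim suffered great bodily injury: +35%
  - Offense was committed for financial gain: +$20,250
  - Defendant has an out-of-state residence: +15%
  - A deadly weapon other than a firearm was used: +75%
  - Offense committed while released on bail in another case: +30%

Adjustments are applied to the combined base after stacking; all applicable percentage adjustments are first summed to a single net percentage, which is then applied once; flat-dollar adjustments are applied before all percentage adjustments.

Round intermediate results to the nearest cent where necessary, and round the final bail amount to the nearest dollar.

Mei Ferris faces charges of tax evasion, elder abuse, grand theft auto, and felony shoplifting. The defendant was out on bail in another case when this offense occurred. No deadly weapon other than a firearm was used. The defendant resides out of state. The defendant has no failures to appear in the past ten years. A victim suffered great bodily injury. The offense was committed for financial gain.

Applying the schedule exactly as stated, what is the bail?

Base amounts from the schedule: tax evasion $29,500; elder abuse $133,000; grand theft auto $40,500; felony shoplifting $14,400.
Stacking rule: use the highest base only. Highest is elder abuse at $133,000. Combined base = $133,000.
Offense was committed for financial gain (+$20,250 flat): $133,000 + $20,250 = $153,250.
Net percentage adjustment: −30% +35% +15% +30% = +50%. $153,250 × 1.5 = $229,875.

$229,875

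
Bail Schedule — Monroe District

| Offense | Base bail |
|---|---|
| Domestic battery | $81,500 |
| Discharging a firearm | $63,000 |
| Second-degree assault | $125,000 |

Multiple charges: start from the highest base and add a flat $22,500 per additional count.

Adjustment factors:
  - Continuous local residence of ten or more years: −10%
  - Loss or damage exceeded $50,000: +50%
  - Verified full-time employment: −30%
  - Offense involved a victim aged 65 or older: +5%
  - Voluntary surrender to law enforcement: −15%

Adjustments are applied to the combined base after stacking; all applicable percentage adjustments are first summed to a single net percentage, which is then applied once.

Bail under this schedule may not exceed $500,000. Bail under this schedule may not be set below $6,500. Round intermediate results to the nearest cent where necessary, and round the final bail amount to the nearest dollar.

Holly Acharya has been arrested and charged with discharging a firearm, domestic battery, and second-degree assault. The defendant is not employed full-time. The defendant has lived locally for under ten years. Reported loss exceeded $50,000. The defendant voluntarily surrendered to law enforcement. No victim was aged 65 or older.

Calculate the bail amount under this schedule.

Base amounts from the schedule: discharging a firearm $63,000; domestic battery $81,500; second-degree assault $125,000.
Stacking rule: highest base plus $22,500 per additional charge. Highest is second-degree assault at $125,000; 2 additional charges → +$45,000. Combined base = $170,000.
Net percentage adjustment: +50% −15% = +35%. $170,000 × 1.35 = $229,500.
$229,500 is within the $500,000 maximum.
$229,500 is at or above the $6,500 minimum.

$229,500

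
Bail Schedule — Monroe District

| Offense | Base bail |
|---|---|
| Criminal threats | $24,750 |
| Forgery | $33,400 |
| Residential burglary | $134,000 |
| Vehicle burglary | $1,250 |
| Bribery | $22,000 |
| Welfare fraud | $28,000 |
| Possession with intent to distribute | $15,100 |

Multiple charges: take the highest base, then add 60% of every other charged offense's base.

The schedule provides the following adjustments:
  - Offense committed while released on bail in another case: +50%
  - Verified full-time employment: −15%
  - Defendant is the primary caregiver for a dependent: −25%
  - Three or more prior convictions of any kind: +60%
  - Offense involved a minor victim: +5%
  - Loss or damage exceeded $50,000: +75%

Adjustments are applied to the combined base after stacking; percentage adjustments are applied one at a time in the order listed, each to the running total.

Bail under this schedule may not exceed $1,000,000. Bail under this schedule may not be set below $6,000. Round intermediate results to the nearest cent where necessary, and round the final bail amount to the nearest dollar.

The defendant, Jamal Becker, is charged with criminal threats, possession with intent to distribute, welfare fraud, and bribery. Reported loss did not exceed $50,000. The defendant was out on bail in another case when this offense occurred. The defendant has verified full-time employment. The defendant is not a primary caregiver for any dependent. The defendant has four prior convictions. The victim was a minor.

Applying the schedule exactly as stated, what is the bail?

$139,466

Base amounts from the schedule: criminal threats $24,750; possession with intent to distribute $15,100; welfare fraud $28,000; bribery $22,000.
Stacking rule: highest base plus 60% of each additional charge. Highest is welfare fraud at $28,000. Additional: $24,750 × 60% = $14,850; $15,100 × 60% = $9,060; $22,000 × 60% = $13,200. Combined base = $28,000 + $37,110 = $65,110.
Offense committed while released on bail in another case (+50%): $65,110 × 1.5 = $97,665.
Verified full-time employment (−15%): $97,665 × 0.85 = $83,015.25.
Three or more prior convictions of any kind (+60%): $83,015.25 × 1.6 = $132,824.40.
Offense involved a minor victim (+5%): $132,824.40 × 1.05 = $139,465.62.
$139,465.62 is within the $1,000,000 maximum.
$139,465.62 is at or above the $6,000 minimum.
Rounded to the nearest dollar: $139,466.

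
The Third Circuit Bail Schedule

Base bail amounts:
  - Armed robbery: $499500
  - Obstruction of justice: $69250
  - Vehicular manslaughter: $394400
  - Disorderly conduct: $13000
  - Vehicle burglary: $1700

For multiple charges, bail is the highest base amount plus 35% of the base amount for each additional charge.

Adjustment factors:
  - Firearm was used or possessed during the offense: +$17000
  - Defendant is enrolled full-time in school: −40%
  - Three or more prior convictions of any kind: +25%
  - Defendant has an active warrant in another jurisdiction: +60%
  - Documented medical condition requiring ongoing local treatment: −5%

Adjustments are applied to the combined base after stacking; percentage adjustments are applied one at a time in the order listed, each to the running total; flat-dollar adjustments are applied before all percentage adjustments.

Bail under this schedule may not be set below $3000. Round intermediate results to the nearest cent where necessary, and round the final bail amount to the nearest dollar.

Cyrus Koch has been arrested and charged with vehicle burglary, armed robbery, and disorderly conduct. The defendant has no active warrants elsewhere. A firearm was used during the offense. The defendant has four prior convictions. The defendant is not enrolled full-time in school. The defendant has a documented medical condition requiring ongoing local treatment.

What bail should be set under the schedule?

Base amounts from the schedule: vehicle burglary $1700; armed robbery $499500; disorderly conduct $13000.
Stacking rule: highest base plus 35% of each additional charge. Highest is armed robbery at $499500. Additional: $1700 × 35% = $595; $13000 × 35% = $4550. Combined base = $499500 + $5145 = $504645.
Firearm was used or possessed during the offense (+$17000 flat): $504645 + $17000 = $521645.
Three or more prior convictions of any kind (+25%): $521645 × 1.25 = $652056.25.
Documented medical condition requiring ongoing local treatment (−5%): $652056.25 × 0.95 = $619453.44.
$619453.44 is at or above the $3000 minimum.
Rounded to the nearest dollar: $619453.

$619453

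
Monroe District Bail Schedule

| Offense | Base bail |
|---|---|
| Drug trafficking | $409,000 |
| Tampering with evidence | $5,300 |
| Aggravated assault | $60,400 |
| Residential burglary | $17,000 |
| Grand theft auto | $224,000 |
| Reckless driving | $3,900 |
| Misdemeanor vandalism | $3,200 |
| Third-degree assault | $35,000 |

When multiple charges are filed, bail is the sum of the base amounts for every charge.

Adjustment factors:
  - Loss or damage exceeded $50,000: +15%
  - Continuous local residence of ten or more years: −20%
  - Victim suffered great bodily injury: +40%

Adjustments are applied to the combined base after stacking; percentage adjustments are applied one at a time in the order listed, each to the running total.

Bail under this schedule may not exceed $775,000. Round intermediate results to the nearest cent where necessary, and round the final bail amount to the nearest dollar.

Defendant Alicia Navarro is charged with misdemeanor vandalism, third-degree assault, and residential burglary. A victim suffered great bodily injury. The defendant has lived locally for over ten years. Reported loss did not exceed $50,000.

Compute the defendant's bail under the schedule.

$61,824

Base amounts from the schedule: misdemeanor vandalism $3,200; third-degree assault $35,000; residential burglary $17,000.
Stacking rule: sum of all bases. $3,200 + $35,000 + $17,000 = $55,200.
Continuous local residence of ten or more years (−20%): $55,200 × 0.8 = $44,160.
Victim suffered great bodily injury (+40%): $44,160 × 1.4 = $61,824.
$61,824 is within the $775,000 maximum.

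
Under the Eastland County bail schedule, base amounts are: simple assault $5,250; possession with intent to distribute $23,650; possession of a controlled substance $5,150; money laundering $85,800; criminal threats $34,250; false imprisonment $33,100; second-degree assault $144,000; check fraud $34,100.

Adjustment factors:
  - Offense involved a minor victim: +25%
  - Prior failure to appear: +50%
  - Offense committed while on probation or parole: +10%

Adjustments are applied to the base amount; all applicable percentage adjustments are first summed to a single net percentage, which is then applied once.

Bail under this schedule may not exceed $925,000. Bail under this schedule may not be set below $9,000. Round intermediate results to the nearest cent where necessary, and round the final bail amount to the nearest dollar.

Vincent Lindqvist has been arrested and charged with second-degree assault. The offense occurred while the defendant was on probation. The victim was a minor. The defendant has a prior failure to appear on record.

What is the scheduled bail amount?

$266,400

Base amounts from the schedule: second-degree assault $144,000.
Single charge. Combined base = $144,000.
Net percentage adjustment: +25% +50% +10% = +85%. $144,000 × 1.85 = $266,400.
$266,400 is within the $925,000 maximum.
$266,400 is at or above the $9,000 minimum.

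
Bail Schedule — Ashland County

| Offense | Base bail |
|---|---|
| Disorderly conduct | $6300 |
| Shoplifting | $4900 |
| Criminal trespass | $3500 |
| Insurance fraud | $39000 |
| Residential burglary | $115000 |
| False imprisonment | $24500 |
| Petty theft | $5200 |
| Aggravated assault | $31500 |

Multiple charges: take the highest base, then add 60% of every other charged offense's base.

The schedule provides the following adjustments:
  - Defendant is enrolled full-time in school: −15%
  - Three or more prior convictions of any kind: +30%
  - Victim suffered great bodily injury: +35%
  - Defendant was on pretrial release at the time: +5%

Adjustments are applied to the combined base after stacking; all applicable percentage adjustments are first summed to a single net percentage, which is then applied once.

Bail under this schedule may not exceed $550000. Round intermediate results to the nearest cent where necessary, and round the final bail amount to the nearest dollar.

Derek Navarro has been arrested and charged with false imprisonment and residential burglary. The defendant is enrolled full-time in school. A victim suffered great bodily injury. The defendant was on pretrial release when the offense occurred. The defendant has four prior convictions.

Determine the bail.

Base amounts from the schedule: false imprisonment $24500; residential burglary $115000.
Stacking rule: highest base plus 60% of each additional charge. Highest is residential burglary at $115000. Additional: $24500 × 60% = $14700. Combined base = $115000 + $14700 = $129700.
Net percentage adjustment: −15% +30% +35% +5% = +55%. $129700 × 1.55 = $201035.
$201035 is within the $550000 maximum.

$201035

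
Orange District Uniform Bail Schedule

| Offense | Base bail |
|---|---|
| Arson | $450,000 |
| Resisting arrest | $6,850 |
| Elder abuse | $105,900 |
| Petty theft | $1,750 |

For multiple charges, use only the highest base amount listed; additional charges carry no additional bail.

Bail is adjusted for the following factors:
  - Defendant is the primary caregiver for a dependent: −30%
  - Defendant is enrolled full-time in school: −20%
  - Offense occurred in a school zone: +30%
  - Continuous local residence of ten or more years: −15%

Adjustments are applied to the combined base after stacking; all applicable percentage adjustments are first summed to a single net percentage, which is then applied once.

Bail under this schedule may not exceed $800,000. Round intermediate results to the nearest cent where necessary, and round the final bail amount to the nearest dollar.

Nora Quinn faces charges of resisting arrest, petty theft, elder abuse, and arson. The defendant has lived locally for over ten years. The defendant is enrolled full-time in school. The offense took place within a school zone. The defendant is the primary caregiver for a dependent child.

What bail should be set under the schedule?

$292,500

Base amounts from the schedule: resisting arrest $6,850; petty theft $1,750; elder abuse $105,900; arson $450,000.
Stacking rule: use the highest base only. Highest is arson at $450,000. Combined base = $450,000.
Net percentage adjustment: −30% −20% +30% −15% = −35%. $450,000 × 0.65 = $292,500.
$292,500 is within the $800,000 maximum.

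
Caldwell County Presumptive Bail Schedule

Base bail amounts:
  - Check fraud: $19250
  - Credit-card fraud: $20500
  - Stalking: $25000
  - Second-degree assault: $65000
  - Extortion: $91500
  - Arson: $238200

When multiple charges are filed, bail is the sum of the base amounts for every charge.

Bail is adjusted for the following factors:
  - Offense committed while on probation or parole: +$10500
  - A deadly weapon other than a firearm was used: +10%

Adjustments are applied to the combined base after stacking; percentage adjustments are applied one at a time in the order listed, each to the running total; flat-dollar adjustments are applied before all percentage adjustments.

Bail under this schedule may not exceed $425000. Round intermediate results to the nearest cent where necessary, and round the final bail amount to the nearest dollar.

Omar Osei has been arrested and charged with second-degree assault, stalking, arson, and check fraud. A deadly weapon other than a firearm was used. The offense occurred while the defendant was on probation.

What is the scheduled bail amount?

$393745

Base amounts from the schedule: second-degree assault $65000; stalking $25000; arson $238200; check fraud $19250.
Stacking rule: sum of all bases. $65000 + $25000 + $238200 + $19250 = $347450.
Offense committed while on probation or parole (+$10500 flat): $347450 + $10500 = $357950.
A deadly weapon other than a firearm was used (+10%): $357950 × 1.1 = $393745.
$393745 is within the $425000 maximum.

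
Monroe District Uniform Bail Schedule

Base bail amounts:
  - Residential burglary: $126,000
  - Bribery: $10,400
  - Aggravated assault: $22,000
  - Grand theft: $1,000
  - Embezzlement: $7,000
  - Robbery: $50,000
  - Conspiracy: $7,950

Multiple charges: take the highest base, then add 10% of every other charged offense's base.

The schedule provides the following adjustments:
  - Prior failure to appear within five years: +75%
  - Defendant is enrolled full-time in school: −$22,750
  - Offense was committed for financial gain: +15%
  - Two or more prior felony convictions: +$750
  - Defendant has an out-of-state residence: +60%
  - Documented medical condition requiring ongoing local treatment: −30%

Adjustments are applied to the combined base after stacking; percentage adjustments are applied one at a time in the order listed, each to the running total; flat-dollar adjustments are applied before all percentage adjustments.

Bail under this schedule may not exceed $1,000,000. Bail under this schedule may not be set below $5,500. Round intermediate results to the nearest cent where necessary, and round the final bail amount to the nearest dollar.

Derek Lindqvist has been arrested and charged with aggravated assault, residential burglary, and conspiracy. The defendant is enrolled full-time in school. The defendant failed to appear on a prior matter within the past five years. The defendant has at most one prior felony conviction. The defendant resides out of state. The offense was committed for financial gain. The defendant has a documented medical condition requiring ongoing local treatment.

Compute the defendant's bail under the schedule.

Base amounts from the schedule: aggravated assault $22,000; residential burglary $126,000; conspiracy $7,950.
Stacking rule: highest base plus 10% of each additional charge. Highest is residential burglary at $126,000. Additional: $22,000 × 10% = $2,200; $7,950 × 10% = $795. Combined base = $126,000 + $2,995 = $128,995.
Defendant is enrolled full-time in school (−$22,750 flat): $128,995 − $22,750 = $106,245.
Prior failure to appear within five years (+75%): $106,245 × 1.75 = $185,928.75.
Offense was committed for financial gain (+15%): $185,928.75 × 1.15 = $213,818.06.
Defendant has an out-of-state residence (+60%): $213,818.06 × 1.6 = $342,108.90.
Documented medical condition requiring ongoing local treatment (−30%): $342,108.90 × 0.7 = $239,476.23.
$239,476.23 is within the $1,000,000 maximum.
$239,476.23 is at or above the $5,500 minimum.
Rounded to the nearest dollar: $239,476.

$239,476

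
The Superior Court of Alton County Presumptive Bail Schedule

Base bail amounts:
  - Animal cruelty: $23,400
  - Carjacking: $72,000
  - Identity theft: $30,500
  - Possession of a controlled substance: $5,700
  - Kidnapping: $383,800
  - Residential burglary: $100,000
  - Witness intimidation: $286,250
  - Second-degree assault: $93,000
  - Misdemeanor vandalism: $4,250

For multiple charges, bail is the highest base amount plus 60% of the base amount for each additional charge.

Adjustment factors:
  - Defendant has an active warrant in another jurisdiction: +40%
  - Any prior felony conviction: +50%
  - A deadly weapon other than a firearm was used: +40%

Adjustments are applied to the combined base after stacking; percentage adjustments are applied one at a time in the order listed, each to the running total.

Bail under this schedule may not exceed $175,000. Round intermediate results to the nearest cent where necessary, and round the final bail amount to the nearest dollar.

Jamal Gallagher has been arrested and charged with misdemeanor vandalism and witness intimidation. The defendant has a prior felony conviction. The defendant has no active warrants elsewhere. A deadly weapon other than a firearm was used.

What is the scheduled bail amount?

$175,000

Base amounts from the schedule: misdemeanor vandalism $4,250; witness intimidation $286,250.
Stacking rule: highest base plus 60% of each additional charge. Highest is witness intimidation at $286,250. Additional: $4,250 × 60% = $2,550. Combined base = $286,250 + $2,550 = $288,800.
Any prior felony conviction (+50%): $288,800 × 1.5 = $433,200.
A deadly weapon other than a firearm was used (+40%): $433,200 × 1.4 = $606,480.
Result $606,480 exceeds the maximum of $175,000; bail is capped at $175,000.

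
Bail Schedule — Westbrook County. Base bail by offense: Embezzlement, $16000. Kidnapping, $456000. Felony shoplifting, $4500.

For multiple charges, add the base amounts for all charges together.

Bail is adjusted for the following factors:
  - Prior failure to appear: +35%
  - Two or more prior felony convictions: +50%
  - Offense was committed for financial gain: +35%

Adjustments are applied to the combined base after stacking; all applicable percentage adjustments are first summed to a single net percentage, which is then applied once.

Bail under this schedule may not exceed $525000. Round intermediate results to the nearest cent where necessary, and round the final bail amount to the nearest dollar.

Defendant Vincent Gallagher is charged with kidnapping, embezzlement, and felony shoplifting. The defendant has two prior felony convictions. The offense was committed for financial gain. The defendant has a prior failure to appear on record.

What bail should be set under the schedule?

Base amounts from the schedule: kidnapping $456000; embezzlement $16000; felony shoplifting $4500.
Stacking rule: sum of all bases. $456000 + $16000 + $4500 = $476500.
Net percentage adjustment: +35% +50% +35% = +120%. $476500 × 2.2 = $1048300.
Result $1048300 exceeds the maximum of $525000; bail is capped at $525000.

$525000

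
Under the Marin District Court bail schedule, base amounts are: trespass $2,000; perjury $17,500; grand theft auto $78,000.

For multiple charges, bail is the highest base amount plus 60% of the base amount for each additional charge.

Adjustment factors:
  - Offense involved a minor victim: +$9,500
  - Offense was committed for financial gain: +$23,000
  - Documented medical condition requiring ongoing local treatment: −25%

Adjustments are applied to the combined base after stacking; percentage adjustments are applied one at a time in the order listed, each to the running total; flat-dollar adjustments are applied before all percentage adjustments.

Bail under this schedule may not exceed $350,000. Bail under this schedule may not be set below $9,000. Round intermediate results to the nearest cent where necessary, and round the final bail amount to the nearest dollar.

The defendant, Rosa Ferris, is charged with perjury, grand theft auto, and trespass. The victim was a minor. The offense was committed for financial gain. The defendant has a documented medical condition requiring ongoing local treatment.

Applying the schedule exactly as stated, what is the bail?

$91,650

Base amounts from the schedule: perjury $17,500; grand theft auto $78,000; trespass $2,000.
Stacking rule: highest base plus 60% of each additional charge. Highest is grand theft auto at $78,000. Additional: $17,500 × 60% = $10,500; $2,000 × 60% = $1,200. Combined base = $78,000 + $11,700 = $89,700.
Offense involved a minor victim (+$9,500 flat): $89,700 + $9,500 = $99,200.
Offense was committed for financial gain (+$23,000 flat): $99,200 + $23,000 = $122,200.
Documented medical condition requiring ongoing local treatment (−25%): $122,200 × 0.75 = $91,650.
$91,650 is within the $350,000 maximum.
$91,650 is at or above the $9,000 minimum.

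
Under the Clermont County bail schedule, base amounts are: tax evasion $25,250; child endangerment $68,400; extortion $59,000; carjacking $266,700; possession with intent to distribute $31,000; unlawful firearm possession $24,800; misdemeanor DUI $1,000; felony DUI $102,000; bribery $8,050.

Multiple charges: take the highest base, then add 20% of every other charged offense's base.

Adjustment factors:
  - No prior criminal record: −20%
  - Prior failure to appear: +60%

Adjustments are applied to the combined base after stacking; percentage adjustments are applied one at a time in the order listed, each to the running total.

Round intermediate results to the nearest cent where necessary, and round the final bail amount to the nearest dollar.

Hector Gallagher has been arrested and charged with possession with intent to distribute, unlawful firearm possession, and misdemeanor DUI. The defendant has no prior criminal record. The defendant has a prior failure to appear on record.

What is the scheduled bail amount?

Base amounts from the schedule: possession with intent to distribute $31,000; unlawful firearm possession $24,800; misdemeanor DUI $1,000.
Stacking rule: highest base plus 20% of each additional charge. Highest is possession with intent to distribute at $31,000. Additional: $24,800 × 20% = $4,960; $1,000 × 20% = $200. Combined base = $31,000 + $5,160 = $36,160.
No prior criminal record (−20%): $36,160 × 0.8 = $28,928.
Prior failure to appear (+60%): $28,928 × 1.6 = $46,284.80.
Rounded to the nearest dollar: $46,285.

$46,285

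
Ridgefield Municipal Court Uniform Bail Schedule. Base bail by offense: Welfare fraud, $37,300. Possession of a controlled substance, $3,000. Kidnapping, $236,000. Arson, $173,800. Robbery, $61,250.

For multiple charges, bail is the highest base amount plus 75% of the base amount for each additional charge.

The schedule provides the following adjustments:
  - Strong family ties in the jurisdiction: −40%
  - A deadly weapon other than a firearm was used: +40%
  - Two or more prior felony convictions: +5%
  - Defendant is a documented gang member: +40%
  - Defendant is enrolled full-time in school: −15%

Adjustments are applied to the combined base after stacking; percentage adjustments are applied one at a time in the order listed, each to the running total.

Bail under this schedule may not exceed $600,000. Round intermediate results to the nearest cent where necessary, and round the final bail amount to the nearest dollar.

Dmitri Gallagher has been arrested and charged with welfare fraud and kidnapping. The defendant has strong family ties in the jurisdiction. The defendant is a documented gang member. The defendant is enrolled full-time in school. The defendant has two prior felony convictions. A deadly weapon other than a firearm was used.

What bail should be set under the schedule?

Base amounts from the schedule: welfare fraud $37,300; kidnapping $236,000.
Stacking rule: highest base plus 75% of each additional charge. Highest is kidnapping at $236,000. Additional: $37,300 × 75% = $27,975. Combined base = $236,000 + $27,975 = $263,975.
Strong family ties in the jurisdiction (−40%): $263,975 × 0.6 = $158,385.
A deadly weapon other than a firearm was used (+40%): $158,385 × 1.4 = $221,739.
Two or more prior felony convictions (+5%): $221,739 × 1.05 = $232,825.95.
Defendant is a documented gang member (+40%): $232,825.95 × 1.4 = $325,956.33.
Defendant is enrolled full-time in school (−15%): $325,956.33 × 0.85 = $277,062.88.
$277,062.88 is within the $600,000 maximum.
Rounded to the nearest dollar: $277,063.

$277,063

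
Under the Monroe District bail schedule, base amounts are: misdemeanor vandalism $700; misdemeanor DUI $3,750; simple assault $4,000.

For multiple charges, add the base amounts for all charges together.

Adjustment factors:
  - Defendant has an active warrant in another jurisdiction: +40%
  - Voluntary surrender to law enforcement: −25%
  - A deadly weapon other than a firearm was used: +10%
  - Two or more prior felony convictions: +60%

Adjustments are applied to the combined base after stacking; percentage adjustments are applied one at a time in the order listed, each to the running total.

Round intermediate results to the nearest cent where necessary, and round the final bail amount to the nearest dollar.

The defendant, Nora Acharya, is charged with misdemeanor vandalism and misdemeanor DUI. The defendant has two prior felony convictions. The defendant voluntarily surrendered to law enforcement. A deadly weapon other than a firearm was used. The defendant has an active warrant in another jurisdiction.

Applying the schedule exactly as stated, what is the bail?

$8,224

Base amounts from the schedule: misdemeanor vandalism $700; misdemeanor DUI $3,750.
Stacking rule: sum of all bases. $700 + $3,750 = $4,450.
Defendant has an active warrant in another jurisdiction (+40%): $4,450 × 1.4 = $6,230.
Voluntary surrender to law enforcement (−25%): $6,230 × 0.75 = $4,672.50.
A deadly weapon other than a firearm was used (+10%): $4,672.50 × 1.1 = $5,139.75.
Two or more prior felony convictions (+60%): $5,139.75 × 1.6 = $8,223.60.
Rounded to the nearest dollar: $8,224.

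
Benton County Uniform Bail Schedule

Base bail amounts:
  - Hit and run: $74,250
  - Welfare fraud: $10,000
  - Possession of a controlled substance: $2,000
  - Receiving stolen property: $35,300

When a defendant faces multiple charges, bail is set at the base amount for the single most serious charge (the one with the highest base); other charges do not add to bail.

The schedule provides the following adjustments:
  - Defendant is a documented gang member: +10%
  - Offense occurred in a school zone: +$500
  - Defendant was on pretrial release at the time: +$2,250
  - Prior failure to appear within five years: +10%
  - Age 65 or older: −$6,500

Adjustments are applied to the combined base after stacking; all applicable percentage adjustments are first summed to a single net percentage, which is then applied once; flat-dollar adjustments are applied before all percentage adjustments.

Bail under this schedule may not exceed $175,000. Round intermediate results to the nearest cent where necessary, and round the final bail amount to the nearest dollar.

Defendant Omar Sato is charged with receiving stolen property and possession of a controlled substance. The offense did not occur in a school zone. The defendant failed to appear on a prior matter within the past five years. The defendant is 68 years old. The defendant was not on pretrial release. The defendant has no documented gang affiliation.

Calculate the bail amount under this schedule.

$31,680

Base amounts from the schedule: receiving stolen property $35,300; possession of a controlled substance $2,000.
Stacking rule: use the highest base only. Highest is receiving stolen property at $35,300. Combined base = $35,300.
Age 65 or older (−$6,500 flat): $35,300 − $6,500 = $28,800.
Prior failure to appear within five years (+10%): $28,800 × 1.1 = $31,680.
$31,680 is within the $175,000 maximum.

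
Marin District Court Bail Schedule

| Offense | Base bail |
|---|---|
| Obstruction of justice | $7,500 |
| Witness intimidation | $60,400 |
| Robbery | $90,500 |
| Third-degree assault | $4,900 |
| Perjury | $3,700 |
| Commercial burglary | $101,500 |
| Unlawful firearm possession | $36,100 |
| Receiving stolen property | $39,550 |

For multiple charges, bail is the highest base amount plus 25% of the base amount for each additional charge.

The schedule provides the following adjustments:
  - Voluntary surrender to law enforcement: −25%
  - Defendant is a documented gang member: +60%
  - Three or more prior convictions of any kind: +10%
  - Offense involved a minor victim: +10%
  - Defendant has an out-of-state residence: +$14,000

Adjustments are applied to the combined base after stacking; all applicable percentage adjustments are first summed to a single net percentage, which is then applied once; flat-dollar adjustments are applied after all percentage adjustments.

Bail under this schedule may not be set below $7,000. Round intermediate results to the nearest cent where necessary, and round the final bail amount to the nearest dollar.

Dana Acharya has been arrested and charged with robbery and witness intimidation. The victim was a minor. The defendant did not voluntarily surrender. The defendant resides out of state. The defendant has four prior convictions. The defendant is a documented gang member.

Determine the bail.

$204,080

Base amounts from the schedule: robbery $90,500; witness intimidation $60,400.
Stacking rule: highest base plus 25% of each additional charge. Highest is robbery at $90,500. Additional: $60,400 × 25% = $15,100. Combined base = $90,500 + $15,100 = $105,600.
Net percentage adjustment: +60% +10% +10% = +80%. $105,600 × 1.8 = $190,080.
Defendant has an out-of-state residence (+$14,000 flat): $190,080 + $14,000 = $204,080.
$204,080 is at or above the $7,000 minimum.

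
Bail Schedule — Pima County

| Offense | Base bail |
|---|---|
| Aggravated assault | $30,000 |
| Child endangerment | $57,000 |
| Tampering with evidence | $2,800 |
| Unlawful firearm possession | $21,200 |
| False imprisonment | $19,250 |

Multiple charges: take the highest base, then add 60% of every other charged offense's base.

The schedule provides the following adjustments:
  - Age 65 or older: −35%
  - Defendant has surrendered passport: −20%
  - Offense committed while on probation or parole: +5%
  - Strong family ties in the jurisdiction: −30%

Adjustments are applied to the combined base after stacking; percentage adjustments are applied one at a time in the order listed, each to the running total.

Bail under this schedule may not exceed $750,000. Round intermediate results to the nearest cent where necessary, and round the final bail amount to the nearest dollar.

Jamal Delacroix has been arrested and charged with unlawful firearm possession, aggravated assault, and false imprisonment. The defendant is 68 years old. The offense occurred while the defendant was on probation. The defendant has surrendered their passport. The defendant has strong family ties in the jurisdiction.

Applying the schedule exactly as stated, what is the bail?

$20,742

Base amounts from the schedule: unlawful firearm possession $21,200; aggravated assault $30,000; false imprisonment $19,250.
Stacking rule: highest base plus 60% of each additional charge. Highest is aggravated assault at $30,000. Additional: $21,200 × 60% = $12,720; $19,250 × 60% = $11,550. Combined base = $30,000 + $24,270 = $54,270.
Age 65 or older (−35%): $54,270 × 0.65 = $35,275.50.
Defendant has surrendered passport (−20%): $35,275.50 × 0.8 = $28,220.40.
Offense committed while on probation or parole (+5%): $28,220.40 × 1.05 = $29,631.42.
Strong family ties in the jurisdiction (−30%): $29,631.42 × 0.7 = $20,741.99.
$20,741.99 is within the $750,000 maximum.
Rounded to the nearest dollar: $20,742.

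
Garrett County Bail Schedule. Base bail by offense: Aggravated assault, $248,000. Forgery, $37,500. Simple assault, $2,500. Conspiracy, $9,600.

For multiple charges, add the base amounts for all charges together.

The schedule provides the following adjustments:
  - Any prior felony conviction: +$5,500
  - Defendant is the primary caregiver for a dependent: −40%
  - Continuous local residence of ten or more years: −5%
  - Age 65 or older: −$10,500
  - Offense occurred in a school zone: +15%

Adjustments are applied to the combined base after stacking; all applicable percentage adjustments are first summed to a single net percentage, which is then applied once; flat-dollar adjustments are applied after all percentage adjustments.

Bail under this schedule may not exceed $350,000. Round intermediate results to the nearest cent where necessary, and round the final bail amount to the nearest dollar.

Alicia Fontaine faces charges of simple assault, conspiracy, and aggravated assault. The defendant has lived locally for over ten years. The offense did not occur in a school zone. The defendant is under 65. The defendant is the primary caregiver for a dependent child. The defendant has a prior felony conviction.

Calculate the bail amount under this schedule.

$148,555

Base amounts from the schedule: simple assault $2,500; conspiracy $9,600; aggravated assault $248,000.
Stacking rule: sum of all bases. $2,500 + $9,600 + $248,000 = $260,100.
Net percentage adjustment: −40% −5% = −45%. $260,100 × 0.55 = $143,055.
Any prior felony conviction (+$5,500 flat): $143,055 + $5,500 = $148,555.
$148,555 is within the $350,000 maximum.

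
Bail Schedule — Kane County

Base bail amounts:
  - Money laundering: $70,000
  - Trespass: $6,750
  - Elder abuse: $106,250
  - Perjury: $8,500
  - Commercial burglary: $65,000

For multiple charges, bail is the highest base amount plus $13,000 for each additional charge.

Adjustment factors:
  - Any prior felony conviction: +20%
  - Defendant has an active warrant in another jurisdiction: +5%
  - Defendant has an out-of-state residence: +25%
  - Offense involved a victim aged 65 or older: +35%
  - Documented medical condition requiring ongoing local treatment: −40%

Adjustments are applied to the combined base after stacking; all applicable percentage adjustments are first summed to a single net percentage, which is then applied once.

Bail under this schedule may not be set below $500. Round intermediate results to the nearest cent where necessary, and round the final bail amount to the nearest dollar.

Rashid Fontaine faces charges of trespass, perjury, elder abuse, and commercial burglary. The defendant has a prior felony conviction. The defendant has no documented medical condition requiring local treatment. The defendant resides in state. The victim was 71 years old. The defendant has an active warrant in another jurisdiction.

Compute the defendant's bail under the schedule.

$232,400

Base amounts from the schedule: trespass $6,750; perjury $8,500; elder abuse $106,250; commercial burglary $65,000.
Stacking rule: highest base plus $13,000 per additional charge. Highest is elder abuse at $106,250; 3 additional charges → +$39,000. Combined base = $145,250.
Net percentage adjustment: +20% +5% +35% = +60%. $145,250 × 1.6 = $232,400.
$232,400 is at or above the $500 minimum.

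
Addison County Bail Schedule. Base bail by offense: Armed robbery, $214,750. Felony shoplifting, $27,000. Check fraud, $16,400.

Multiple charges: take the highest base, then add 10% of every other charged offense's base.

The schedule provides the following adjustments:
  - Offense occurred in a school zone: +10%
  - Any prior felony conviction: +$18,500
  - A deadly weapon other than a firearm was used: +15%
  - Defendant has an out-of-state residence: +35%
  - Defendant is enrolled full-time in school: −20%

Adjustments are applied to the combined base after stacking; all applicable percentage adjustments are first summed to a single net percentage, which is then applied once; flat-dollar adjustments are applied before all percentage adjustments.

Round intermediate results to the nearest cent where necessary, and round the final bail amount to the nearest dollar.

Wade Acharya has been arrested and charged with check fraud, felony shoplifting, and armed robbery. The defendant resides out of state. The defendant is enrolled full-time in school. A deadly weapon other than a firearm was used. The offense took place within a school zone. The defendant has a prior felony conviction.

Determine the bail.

$332,626

Base amounts from the schedule: check fraud $16,400; felony shoplifting $27,000; armed robbery $214,750.
Stacking rule: highest base plus 10% of each additional charge. Highest is armed robbery at $214,750. Additional: $16,400 × 10% = $1,640; $27,000 × 10% = $2,700. Combined base = $214,750 + $4,340 = $219,090.
Any prior felony conviction (+$18,500 flat): $219,090 + $18,500 = $237,590.
Net percentage adjustment: +10% +15% +35% −20% = +40%. $237,590 × 1.4 = $332,626.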